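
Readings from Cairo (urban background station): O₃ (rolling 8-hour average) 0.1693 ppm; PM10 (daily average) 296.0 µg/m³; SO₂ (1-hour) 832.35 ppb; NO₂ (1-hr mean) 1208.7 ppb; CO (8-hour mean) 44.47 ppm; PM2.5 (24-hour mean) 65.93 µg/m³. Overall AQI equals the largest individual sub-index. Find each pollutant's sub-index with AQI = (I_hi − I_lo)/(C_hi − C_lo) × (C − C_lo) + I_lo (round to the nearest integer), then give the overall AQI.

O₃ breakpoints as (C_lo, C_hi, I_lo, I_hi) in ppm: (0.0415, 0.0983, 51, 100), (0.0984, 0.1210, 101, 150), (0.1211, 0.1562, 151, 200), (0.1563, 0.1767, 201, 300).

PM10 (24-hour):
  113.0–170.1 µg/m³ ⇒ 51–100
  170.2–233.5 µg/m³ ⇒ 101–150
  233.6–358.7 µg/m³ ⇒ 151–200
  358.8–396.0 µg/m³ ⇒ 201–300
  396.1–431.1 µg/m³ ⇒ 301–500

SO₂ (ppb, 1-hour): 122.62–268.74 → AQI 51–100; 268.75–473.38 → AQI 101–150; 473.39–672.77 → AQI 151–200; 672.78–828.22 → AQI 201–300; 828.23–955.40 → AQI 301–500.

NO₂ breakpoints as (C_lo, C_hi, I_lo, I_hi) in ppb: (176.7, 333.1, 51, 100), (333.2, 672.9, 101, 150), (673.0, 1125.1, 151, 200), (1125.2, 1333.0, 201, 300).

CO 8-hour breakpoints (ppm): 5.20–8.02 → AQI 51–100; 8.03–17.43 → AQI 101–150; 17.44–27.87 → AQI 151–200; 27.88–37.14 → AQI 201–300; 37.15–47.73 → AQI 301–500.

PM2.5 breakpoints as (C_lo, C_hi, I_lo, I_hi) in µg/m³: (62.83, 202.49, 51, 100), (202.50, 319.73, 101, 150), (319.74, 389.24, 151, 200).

O₃ 0.1693: bracket 0.1563–0.1767 → index 201–300; slope 99/0.0204, offset 0.0130.
AQI = 201 + 99/0.0204·0.0130 ≈ 264.09 ⇒ 264.
PM10: 296.0 ∈ [233.6, 358.7] ↔ index [151, 200].
151 + (296.0−233.6)·(200−151)/(358.7−233.6) = 151 + 62.4·49/125.1 ≈ 175.44, so AQI = 175.
SO₂: 832.35 ∈ [828.23, 955.40] ↔ index [301, 500].
301 + (832.35−828.23)·(500−301)/(955.40−828.23) = 301 + 4.12·199/127.17 ≈ 307.45, so AQI = 307.
NO₂: 1208.7 ∈ [1125.2, 1333.0] ↔ index [201, 300].
201 + (1208.7−1125.2)·(300−201)/(1333.0−1125.2) = 201 + 83.5·99/207.8 ≈ 240.78, so AQI = 241.
CO: row 37.15–47.73 (AQI 301–500). (500−301)·(44.47−37.15)/(47.73−37.15) + 301 = 199·7.32/10.58 + 301 ≈ 438.68 → 439.
PM2.5: 65.93 lies in 62.83–202.49, so I_lo=51, I_hi=100, C_lo=62.83, C_hi=202.49.
(100−51)/(202.49−62.83) × (65.93−62.83) + 51 = 49/139.66 × 3.10 + 51 ≈ 52.09 → 52.
Sub-indices: O₃→264, PM10→175, SO₂→307, NO₂→241, CO→439, PM2.5→52. Overall AQI = max = 439; dominant pollutant is CO.

439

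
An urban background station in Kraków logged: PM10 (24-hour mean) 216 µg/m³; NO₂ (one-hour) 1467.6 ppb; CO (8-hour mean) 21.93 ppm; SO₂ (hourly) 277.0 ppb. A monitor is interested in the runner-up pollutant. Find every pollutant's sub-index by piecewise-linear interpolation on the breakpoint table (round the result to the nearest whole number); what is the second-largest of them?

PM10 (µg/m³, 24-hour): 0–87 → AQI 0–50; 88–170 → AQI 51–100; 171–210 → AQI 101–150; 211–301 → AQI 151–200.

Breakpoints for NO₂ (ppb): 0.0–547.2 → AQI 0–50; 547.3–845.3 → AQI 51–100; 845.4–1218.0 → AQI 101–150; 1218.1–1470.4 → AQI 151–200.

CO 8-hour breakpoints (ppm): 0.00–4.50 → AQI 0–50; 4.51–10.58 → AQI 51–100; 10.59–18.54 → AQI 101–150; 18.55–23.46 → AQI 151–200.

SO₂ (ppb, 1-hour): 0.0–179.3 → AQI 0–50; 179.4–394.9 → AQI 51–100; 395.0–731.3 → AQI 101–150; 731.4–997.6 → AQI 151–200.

185

PM10: 216 lies in 211–301, so I_lo=151, I_hi=200, C_lo=211, C_hi=301.
(200−151)/(301−211) × (216−211) + 151 = 49/90 × 5 + 151 ≈ 153.72 → 154.
NO₂: 1467.6 ∈ [1218.1, 1470.4] ↔ index [151, 200].
151 + (1467.6−1218.1)·(200−151)/(1470.4−1218.1) = 151 + 249.5·49/252.3 ≈ 199.46, so AQI = 199.
CO: row 18.55–23.46 (AQI 151–200). (200−151)·(21.93−18.55)/(23.46−18.55) + 151 = 49·3.38/4.91 + 151 ≈ 184.73 → 185.
SO₂: 277.0 lies in 179.4–394.9, so I_lo=51, I_hi=100, C_lo=179.4, C_hi=394.9.
(100−51)/(394.9−179.4) × (277.0−179.4) + 51 = 49/215.5 × 97.6 + 51 ≈ 73.19 → 73.
Sub-indices: PM10→154, NO₂→199, CO→185, SO₂→73. Ranked high→low: 199, 185, 154, 73. Second-highest sub-index = 185.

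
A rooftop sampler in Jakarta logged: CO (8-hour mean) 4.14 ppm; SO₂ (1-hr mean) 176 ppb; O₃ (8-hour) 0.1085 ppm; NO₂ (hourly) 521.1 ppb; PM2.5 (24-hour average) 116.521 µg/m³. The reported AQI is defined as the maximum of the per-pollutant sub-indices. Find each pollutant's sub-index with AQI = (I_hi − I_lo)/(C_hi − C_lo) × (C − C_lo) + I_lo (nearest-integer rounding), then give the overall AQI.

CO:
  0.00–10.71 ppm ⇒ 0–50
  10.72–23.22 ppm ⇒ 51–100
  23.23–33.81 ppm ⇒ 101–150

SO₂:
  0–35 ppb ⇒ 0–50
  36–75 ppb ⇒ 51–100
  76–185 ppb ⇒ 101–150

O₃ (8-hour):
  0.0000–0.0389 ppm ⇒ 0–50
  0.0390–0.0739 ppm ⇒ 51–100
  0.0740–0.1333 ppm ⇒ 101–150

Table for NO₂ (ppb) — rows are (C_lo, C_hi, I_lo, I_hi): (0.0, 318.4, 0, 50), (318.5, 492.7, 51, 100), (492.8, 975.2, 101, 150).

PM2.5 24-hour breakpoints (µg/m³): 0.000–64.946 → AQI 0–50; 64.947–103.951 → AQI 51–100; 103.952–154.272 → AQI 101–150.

CO: 4.14 ∈ [0.00, 10.71] ↔ index [0, 50].
0 + (4.14−0.00)·(50−0)/(10.71−0.00) = 0 + 4.14·50/10.71 ≈ 19.33, so AQI = 19.
SO₂: row 76–185 (AQI 101–150). (150−101)·(176−76)/(185−76) + 101 = 49·100/109 + 101 ≈ 145.95 → 146.
O₃ 0.1085: bracket 0.0740–0.1333 → index 101–150; slope 49/0.0593, offset 0.0345.
AQI = 101 + 49/0.0593·0.0345 ≈ 129.51 ⇒ 130.
NO₂ 521.1: bracket 492.8–975.2 → index 101–150; slope 49/482.4, offset 28.3.
AQI = 101 + 49/482.4·28.3 ≈ 103.87 ⇒ 104.
PM2.5: row 103.952–154.272 (AQI 101–150). (150−101)·(116.521−103.952)/(154.272−103.952) + 101 = 49·12.569/50.320 + 101 ≈ 113.24 → 113.
Sub-indices: CO→19, SO₂→146, O₃→130, NO₂→104, PM2.5→113. Overall AQI = max = 146; dominant pollutant is SO₂.

146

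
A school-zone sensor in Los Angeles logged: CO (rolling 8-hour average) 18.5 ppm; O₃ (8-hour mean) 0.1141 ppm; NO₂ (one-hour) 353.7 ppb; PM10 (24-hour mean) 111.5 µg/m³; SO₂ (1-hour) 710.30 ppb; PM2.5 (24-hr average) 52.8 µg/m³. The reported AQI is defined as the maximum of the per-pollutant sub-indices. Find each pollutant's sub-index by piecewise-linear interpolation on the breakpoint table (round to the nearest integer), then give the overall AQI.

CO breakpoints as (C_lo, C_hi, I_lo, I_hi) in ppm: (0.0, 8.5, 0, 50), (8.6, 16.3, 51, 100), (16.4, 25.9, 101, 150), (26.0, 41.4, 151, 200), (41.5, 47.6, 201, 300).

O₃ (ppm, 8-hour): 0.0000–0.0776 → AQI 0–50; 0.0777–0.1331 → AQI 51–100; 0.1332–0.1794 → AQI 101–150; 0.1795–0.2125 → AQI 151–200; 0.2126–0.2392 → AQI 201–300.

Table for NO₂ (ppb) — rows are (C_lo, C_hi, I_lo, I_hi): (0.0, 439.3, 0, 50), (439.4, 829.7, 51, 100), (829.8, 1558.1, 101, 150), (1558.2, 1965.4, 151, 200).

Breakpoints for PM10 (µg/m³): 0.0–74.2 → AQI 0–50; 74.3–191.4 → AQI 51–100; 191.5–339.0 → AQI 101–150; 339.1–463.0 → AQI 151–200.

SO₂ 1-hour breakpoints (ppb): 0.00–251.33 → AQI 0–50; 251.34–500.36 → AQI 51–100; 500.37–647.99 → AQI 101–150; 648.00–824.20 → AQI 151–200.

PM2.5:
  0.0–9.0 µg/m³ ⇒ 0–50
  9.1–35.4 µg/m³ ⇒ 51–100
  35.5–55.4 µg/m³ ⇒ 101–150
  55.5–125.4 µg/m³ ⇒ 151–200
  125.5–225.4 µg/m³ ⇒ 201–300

CO 18.5: bracket 16.4–25.9 → index 101–150; slope 49/9.5, offset 2.1.
AQI = 101 + 49/9.5·2.1 ≈ 111.83 ⇒ 112.
O₃ 0.1141: bracket 0.0777–0.1331 → index 51–100; slope 49/0.0554, offset 0.0364.
AQI = 51 + 49/0.0554·0.0364 ≈ 83.19 ⇒ 83.
NO₂: 353.7 ∈ [0.0, 439.3] ↔ index [0, 50].
0 + (353.7−0.0)·(50−0)/(439.3−0.0) = 0 + 353.7·50/439.3 ≈ 40.26, so AQI = 40.
PM10: row 74.3–191.4 (AQI 51–100). (100−51)·(111.5−74.3)/(191.4−74.3) + 51 = 49·37.2/117.1 + 51 ≈ 66.57 → 67.
SO₂: row 648.00–824.20 (AQI 151–200). (200−151)·(710.30−648.00)/(824.20−648.00) + 151 = 49·62.30/176.20 + 151 ≈ 168.33 → 168.
PM2.5: 52.8 lies in 35.5–55.4, so I_lo=101, I_hi=150, C_lo=35.5, C_hi=55.4.
(150−101)/(55.4−35.5) × (52.8−35.5) + 101 = 49/19.9 × 17.3 + 101 ≈ 143.60 → 144.
Sub-indices: CO→112, O₃→83, NO₂→40, PM10→67, SO₂→168, PM2.5→144. Overall AQI = max = 168; dominant pollutant is SO₂.

168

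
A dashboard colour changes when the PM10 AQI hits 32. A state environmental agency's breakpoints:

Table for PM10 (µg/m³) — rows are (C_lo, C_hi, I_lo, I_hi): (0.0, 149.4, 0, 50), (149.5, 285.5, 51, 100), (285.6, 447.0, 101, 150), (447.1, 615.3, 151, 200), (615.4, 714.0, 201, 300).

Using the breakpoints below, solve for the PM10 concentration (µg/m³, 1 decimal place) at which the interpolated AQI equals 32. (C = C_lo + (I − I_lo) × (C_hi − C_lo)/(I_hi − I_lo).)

95.6

AQI 32 lies in the 0–50 band, which corresponds to 0.0–149.4 µg/m³.
C = 0.0 + (32−0)×(149.4−0.0)/(50−0) = 0.0 + 32×149.4/50 ≈ 95.616 µg/m³ → 95.6 µg/m³ to 1 dp.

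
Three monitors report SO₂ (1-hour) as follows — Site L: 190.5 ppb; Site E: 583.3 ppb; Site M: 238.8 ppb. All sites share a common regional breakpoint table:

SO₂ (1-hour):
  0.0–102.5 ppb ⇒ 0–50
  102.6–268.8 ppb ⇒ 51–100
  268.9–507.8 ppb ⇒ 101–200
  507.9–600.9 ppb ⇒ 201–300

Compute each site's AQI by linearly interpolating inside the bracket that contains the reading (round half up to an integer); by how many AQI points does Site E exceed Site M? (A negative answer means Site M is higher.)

Site L: 190.5 lies in 102.6–268.8, so I_lo=51, I_hi=100, C_lo=102.6, C_hi=268.8.
(100−51)/(268.8−102.6) × (190.5−102.6) + 51 = 49/166.2 × 87.9 + 51 ≈ 76.92 → 77.
Site E: row 507.9–600.9 (AQI 201–300). (300−201)·(583.3−507.9)/(600.9−507.9) + 201 = 99·75.4/93.0 + 201 ≈ 281.26 → 281.
Site M: 238.8 lies in 102.6–268.8, so I_lo=51, I_hi=100, C_lo=102.6, C_hi=268.8.
(100−51)/(268.8−102.6) × (238.8−102.6) + 51 = 49/166.2 × 136.2 + 51 ≈ 91.16 → 91.
AQIs: Site L=77, Site E=281, Site M=91. Site E (281) − Site M (91) = 190.

190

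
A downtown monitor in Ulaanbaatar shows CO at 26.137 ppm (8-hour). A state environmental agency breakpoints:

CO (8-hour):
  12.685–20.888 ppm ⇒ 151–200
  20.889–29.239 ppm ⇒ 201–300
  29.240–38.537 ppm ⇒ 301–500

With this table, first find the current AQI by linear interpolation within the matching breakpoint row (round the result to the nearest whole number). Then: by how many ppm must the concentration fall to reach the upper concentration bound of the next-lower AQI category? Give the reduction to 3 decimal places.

CO: 26.137 ∈ [20.889, 29.239] ↔ index [201, 300].
201 + (26.137−20.889)·(300−201)/(29.239−20.889) = 201 + 5.248·99/8.350 ≈ 263.22, so AQI = 263.
Current AQI 263 is in the Very Unhealthy range (201–300). The next-lower category tops out at AQI 200, whose upper concentration bound is 20.888 ppm.
Reduction needed = 26.137 − 20.888 = 5.249 ppm.

5.249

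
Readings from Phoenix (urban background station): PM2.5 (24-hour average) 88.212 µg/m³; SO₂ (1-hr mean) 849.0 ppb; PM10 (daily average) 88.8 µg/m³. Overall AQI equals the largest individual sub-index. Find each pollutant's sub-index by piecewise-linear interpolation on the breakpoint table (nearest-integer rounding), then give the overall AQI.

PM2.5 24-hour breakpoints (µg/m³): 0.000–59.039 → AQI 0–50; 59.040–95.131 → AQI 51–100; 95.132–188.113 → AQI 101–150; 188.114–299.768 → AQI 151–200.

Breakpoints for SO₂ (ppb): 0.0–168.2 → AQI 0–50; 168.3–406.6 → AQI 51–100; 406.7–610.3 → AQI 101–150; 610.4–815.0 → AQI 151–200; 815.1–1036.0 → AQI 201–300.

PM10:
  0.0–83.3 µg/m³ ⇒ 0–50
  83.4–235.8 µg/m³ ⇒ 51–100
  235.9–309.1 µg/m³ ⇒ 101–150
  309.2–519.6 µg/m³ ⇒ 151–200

216

PM2.5: row 59.040–95.131 (AQI 51–100). (100−51)·(88.212−59.040)/(95.131−59.040) + 51 = 49·29.172/36.091 + 51 ≈ 90.61 → 91.
SO₂: 849.0 lies in 815.1–1036.0, so I_lo=201, I_hi=300, C_lo=815.1, C_hi=1036.0.
(300−201)/(1036.0−815.1) × (849.0−815.1) + 201 = 99/220.9 × 33.9 + 201 ≈ 216.19 → 216.
PM10 88.8: bracket 83.4–235.8 → index 51–100; slope 49/152.4, offset 5.4.
AQI = 51 + 49/152.4·5.4 ≈ 52.74 ⇒ 53.
Sub-indices: PM2.5→91, SO₂→216, PM10→53. Overall AQI = max = 216; dominant pollutant is SO₂.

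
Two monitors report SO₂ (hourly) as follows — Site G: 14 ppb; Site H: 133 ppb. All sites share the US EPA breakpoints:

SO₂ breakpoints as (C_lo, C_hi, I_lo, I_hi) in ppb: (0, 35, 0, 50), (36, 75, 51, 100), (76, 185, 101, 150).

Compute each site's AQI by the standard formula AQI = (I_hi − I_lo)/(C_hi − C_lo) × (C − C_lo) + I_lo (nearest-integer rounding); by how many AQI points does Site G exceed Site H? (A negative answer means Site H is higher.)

-107

Site G: 14 lies in 0–35, so I_lo=0, I_hi=50, C_lo=0, C_hi=35.
(50−0)/(35−0) × (14−0) + 0 = 50/35 × 14 + 0 ≈ 20.00 → 20.
Site H: 133 ∈ [76, 185] ↔ index [101, 150].
101 + (133−76)·(150−101)/(185−76) = 101 + 57·49/109 ≈ 126.62, so AQI = 127.
AQIs: Site G=20, Site H=127. Site G (20) − Site H (127) = -107.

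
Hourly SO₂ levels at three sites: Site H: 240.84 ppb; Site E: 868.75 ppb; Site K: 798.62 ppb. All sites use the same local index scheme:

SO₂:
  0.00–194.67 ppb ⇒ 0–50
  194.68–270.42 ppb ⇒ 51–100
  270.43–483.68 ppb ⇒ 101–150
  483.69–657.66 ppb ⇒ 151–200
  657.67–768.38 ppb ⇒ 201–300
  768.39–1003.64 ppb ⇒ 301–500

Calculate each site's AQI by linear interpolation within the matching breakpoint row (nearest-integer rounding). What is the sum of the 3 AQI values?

Site H 240.84: bracket 194.68–270.42 → index 51–100; slope 49/75.74, offset 46.16.
AQI = 51 + 49/75.74·46.16 ≈ 80.86 ⇒ 81.
Site E: row 768.39–1003.64 (AQI 301–500). (500−301)·(868.75−768.39)/(1003.64−768.39) + 301 = 199·100.36/235.25 + 301 ≈ 385.90 → 386.
Site K 798.62: bracket 768.39–1003.64 → index 301–500; slope 199/235.25, offset 30.23.
AQI = 301 + 199/235.25·30.23 ≈ 326.57 ⇒ 327.
AQIs: Site H=81, Site E=386, Site K=327. Sum = 81 + 386 + 327 = 794.

794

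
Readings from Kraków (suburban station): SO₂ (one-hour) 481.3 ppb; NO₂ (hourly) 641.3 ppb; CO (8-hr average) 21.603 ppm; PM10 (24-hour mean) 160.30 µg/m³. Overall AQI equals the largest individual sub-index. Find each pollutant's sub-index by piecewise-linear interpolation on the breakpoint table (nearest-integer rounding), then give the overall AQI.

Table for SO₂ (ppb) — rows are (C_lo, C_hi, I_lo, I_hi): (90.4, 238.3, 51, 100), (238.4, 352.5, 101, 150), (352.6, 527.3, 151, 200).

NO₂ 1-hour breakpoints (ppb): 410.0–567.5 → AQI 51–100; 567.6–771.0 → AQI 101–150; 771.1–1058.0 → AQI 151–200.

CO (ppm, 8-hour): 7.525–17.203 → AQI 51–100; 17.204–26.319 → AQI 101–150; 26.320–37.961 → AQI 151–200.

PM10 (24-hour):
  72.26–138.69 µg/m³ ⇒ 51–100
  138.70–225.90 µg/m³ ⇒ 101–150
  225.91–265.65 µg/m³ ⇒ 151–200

SO₂: row 352.6–527.3 (AQI 151–200). (200−151)·(481.3−352.6)/(527.3−352.6) + 151 = 49·128.7/174.7 + 151 ≈ 187.10 → 187.
NO₂ 641.3: bracket 567.6–771.0 → index 101–150; slope 49/203.4, offset 73.7.
AQI = 101 + 49/203.4·73.7 ≈ 118.75 ⇒ 119.
CO: row 17.204–26.319 (AQI 101–150). (150−101)·(21.603−17.204)/(26.319−17.204) + 101 = 49·4.399/9.115 + 101 ≈ 124.65 → 125.
PM10: row 138.70–225.90 (AQI 101–150). (150−101)·(160.30−138.70)/(225.90−138.70) + 101 = 49·21.60/87.20 + 101 ≈ 113.14 → 113.
Sub-indices: SO₂→187, NO₂→119, CO→125, PM10→113. Overall AQI = max = 187; dominant pollutant is SO₂.
AQI 187: Unhealthy.

187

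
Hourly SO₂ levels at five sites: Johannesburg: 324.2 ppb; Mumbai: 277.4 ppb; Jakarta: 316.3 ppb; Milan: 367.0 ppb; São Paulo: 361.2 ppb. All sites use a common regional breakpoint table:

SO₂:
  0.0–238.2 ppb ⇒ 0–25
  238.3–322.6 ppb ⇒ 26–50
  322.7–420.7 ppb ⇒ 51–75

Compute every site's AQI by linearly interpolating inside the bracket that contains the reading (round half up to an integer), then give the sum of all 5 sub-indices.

Johannesburg: row 322.7–420.7 (AQI 51–75). (75−51)·(324.2−322.7)/(420.7−322.7) + 51 = 24·1.5/98.0 + 51 ≈ 51.37 → 51.
Mumbai 277.4: bracket 238.3–322.6 → index 26–50; slope 24/84.3, offset 39.1.
AQI = 26 + 24/84.3·39.1 ≈ 37.13 ⇒ 37.
Jakarta: 316.3 ∈ [238.3, 322.6] ↔ index [26, 50].
26 + (316.3−238.3)·(50−26)/(322.6−238.3) = 26 + 78.0·24/84.3 ≈ 48.21, so AQI = 48.
Milan: row 322.7–420.7 (AQI 51–75). (75−51)·(367.0−322.7)/(420.7−322.7) + 51 = 24·44.3/98.0 + 51 ≈ 61.85 → 62.
São Paulo 361.2: bracket 322.7–420.7 → index 51–75; slope 24/98.0, offset 38.5.
AQI = 51 + 24/98.0·38.5 ≈ 60.43 ⇒ 60.
AQIs: Johannesburg=51, Mumbai=37, Jakarta=48, Milan=62, São Paulo=60. Sum = 51 + 37 + 48 + 62 + 60 = 258.

258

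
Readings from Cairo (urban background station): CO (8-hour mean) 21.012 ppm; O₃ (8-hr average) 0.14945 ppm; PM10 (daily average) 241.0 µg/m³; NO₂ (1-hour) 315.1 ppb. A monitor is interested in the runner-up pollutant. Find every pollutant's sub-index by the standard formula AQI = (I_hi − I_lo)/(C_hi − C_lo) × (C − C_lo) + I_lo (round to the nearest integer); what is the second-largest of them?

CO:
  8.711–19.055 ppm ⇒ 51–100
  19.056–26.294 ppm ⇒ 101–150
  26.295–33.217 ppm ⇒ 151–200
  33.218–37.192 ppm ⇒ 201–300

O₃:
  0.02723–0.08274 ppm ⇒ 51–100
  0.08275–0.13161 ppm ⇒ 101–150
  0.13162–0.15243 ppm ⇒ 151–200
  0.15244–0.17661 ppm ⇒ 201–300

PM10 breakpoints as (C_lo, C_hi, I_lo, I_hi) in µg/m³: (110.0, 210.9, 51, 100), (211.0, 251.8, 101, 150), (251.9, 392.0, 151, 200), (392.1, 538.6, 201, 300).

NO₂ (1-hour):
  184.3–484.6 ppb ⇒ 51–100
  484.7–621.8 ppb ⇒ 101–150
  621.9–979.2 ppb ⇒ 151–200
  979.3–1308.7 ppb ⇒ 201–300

CO: row 19.056–26.294 (AQI 101–150). (150−101)·(21.012−19.056)/(26.294−19.056) + 101 = 49·1.956/7.238 + 101 ≈ 114.24 → 114.
O₃ 0.14945: bracket 0.13162–0.15243 → index 151–200; slope 49/0.02081, offset 0.01783.
AQI = 151 + 49/0.02081·0.01783 ≈ 192.98 ⇒ 193.
PM10: 241.0 lies in 211.0–251.8, so I_lo=101, I_hi=150, C_lo=211.0, C_hi=251.8.
(150−101)/(251.8−211.0) × (241.0−211.0) + 101 = 49/40.8 × 30.0 + 101 ≈ 137.03 → 137.
NO₂: 315.1 ∈ [184.3, 484.6] ↔ index [51, 100].
51 + (315.1−184.3)·(100−51)/(484.6−184.3) = 51 + 130.8·49/300.3 ≈ 72.34, so AQI = 72.
Sub-indices: CO→114, O₃→193, PM10→137, NO₂→72. Ranked high→low: 193, 137, 114, 72. Second-highest sub-index = 137.

137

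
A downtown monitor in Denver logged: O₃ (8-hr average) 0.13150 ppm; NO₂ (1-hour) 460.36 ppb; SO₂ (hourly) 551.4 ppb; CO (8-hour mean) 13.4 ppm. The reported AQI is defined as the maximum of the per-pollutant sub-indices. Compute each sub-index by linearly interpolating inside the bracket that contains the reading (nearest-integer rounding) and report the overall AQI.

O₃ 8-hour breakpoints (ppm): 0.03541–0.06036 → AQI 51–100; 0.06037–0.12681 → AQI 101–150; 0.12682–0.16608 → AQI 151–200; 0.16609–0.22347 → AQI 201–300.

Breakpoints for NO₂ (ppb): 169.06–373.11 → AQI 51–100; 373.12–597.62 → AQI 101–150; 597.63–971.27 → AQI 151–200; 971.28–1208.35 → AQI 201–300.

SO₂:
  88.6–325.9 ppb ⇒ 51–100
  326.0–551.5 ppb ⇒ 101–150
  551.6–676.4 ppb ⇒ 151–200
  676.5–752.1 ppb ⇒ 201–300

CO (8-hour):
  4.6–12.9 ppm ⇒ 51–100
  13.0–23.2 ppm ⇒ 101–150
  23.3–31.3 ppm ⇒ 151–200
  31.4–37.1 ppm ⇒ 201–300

O₃: 0.13150 ∈ [0.12682, 0.16608] ↔ index [151, 200].
151 + (0.13150−0.12682)·(200−151)/(0.16608−0.12682) = 151 + 0.00468·49/0.03926 ≈ 156.84, so AQI = 157.
NO₂: 460.36 ∈ [373.12, 597.62] ↔ index [101, 150].
101 + (460.36−373.12)·(150−101)/(597.62−373.12) = 101 + 87.24·49/224.50 ≈ 120.04, so AQI = 120.
SO₂: row 326.0–551.5 (AQI 101–150). (150−101)·(551.4−326.0)/(551.5−326.0) + 101 = 49·225.4/225.5 + 101 ≈ 149.98 → 150.
CO: 13.4 ∈ [13.0, 23.2] ↔ index [101, 150].
101 + (13.4−13.0)·(150−101)/(23.2−13.0) = 101 + 0.4·49/10.2 ≈ 102.92, so AQI = 103.
Sub-indices: O₃→157, NO₂→120, SO₂→150, CO→103. Overall AQI = max = 157; dominant pollutant is O₃.
AQI 157: Unhealthy.

157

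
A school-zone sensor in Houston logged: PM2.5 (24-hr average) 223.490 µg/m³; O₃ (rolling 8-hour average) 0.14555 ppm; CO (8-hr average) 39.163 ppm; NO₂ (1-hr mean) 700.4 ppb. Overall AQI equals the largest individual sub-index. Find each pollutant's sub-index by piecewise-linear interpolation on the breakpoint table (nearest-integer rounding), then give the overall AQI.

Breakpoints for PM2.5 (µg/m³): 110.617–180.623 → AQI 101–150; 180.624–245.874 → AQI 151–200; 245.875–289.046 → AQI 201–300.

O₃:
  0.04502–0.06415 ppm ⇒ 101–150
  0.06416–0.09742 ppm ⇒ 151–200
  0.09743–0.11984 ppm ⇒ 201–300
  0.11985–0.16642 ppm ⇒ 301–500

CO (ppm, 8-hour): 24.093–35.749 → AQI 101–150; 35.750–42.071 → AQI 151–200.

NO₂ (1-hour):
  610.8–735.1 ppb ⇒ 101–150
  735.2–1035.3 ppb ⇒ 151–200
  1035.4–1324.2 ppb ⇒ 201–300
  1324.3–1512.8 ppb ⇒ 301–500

PM2.5: 223.490 ∈ [180.624, 245.874] ↔ index [151, 200].
151 + (223.490−180.624)·(200−151)/(245.874−180.624) = 151 + 42.866·49/65.250 ≈ 183.19, so AQI = 183.
O₃ 0.14555: bracket 0.11985–0.16642 → index 301–500; slope 199/0.04657, offset 0.02570.
AQI = 301 + 199/0.04657·0.02570 ≈ 410.82 ⇒ 411.
CO: 39.163 lies in 35.750–42.071, so I_lo=151, I_hi=200, C_lo=35.750, C_hi=42.071.
(200−151)/(42.071−35.750) × (39.163−35.750) + 151 = 49/6.321 × 3.413 + 151 ≈ 177.46 → 177.
NO₂: row 610.8–735.1 (AQI 101–150). (150−101)·(700.4−610.8)/(735.1−610.8) + 101 = 49·89.6/124.3 + 101 ≈ 136.32 → 136.
Sub-indices: PM2.5→183, O₃→411, CO→177, NO₂→136. Overall AQI = max = 411; dominant pollutant is O₃.
AQI 411: Hazardous.

411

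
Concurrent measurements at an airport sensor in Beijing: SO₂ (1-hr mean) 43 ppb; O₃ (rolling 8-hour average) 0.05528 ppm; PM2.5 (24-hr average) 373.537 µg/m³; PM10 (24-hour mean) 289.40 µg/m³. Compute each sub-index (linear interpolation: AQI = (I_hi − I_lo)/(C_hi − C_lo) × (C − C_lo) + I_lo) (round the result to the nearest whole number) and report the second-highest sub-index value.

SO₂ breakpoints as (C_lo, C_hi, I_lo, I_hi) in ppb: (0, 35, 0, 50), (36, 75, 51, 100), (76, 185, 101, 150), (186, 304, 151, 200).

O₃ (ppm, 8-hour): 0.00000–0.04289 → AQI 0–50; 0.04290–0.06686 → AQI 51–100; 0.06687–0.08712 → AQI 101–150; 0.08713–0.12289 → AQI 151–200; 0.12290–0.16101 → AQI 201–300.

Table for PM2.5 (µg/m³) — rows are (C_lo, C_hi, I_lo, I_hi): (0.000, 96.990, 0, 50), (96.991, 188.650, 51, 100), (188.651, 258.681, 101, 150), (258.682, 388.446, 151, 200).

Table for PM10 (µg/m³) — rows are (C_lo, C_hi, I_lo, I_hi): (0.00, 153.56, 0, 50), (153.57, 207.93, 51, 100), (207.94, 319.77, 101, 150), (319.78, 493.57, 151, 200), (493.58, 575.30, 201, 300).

SO₂: 43 lies in 36–75, so I_lo=51, I_hi=100, C_lo=36, C_hi=75.
(100−51)/(75−36) × (43−36) + 51 = 49/39 × 7 + 51 ≈ 59.79 → 60.
O₃: 0.05528 ∈ [0.04290, 0.06686] ↔ index [51, 100].
51 + (0.05528−0.04290)·(100−51)/(0.06686−0.04290) = 51 + 0.01238·49/0.02396 ≈ 76.32, so AQI = 76.
PM2.5: 373.537 lies in 258.682–388.446, so I_lo=151, I_hi=200, C_lo=258.682, C_hi=388.446.
(200−151)/(388.446−258.682) × (373.537−258.682) + 151 = 49/129.764 × 114.855 + 151 ≈ 194.37 → 194.
PM10 289.40: bracket 207.94–319.77 → index 101–150; slope 49/111.83, offset 81.46.
AQI = 101 + 49/111.83·81.46 ≈ 136.69 ⇒ 137.
Sub-indices: SO₂→60, O₃→76, PM2.5→194, PM10→137. Ranked high→low: 194, 137, 76, 60. Second-highest sub-index = 137.

137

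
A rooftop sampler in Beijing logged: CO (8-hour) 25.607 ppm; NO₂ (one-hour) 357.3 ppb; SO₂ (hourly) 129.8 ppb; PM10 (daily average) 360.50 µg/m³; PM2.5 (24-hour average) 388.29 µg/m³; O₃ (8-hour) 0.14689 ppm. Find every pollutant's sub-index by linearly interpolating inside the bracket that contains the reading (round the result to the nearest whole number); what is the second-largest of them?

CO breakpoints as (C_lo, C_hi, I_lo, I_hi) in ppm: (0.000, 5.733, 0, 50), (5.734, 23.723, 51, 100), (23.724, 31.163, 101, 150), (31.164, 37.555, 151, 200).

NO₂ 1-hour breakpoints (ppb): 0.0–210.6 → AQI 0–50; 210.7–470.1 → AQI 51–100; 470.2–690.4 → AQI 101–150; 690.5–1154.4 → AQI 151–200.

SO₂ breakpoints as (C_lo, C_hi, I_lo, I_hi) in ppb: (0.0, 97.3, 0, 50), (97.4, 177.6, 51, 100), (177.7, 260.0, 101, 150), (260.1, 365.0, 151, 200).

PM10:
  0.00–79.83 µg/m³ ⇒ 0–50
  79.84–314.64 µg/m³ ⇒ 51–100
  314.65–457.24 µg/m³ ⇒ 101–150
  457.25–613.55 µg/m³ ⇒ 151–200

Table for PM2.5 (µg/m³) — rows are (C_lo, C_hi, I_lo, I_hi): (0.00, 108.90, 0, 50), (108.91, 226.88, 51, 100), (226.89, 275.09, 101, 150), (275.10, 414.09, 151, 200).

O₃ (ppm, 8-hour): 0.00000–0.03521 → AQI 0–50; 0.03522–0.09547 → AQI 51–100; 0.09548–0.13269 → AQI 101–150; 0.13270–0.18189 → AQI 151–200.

165

CO 25.607: bracket 23.724–31.163 → index 101–150; slope 49/7.439, offset 1.883.
AQI = 101 + 49/7.439·1.883 ≈ 113.40 ⇒ 113.
NO₂ 357.3: bracket 210.7–470.1 → index 51–100; slope 49/259.4, offset 146.6.
AQI = 51 + 49/259.4·146.6 ≈ 78.69 ⇒ 79.
SO₂: 129.8 ∈ [97.4, 177.6] ↔ index [51, 100].
51 + (129.8−97.4)·(100−51)/(177.6−97.4) = 51 + 32.4·49/80.2 ≈ 70.80, so AQI = 71.
PM10: 360.50 lies in 314.65–457.24, so I_lo=101, I_hi=150, C_lo=314.65, C_hi=457.24.
(150−101)/(457.24−314.65) × (360.50−314.65) + 101 = 49/142.59 × 45.85 + 101 ≈ 116.76 → 117.
PM2.5: 388.29 ∈ [275.10, 414.09] ↔ index [151, 200].
151 + (388.29−275.10)·(200−151)/(414.09−275.10) = 151 + 113.19·49/138.99 ≈ 190.90, so AQI = 191.
O₃: 0.14689 ∈ [0.13270, 0.18189] ↔ index [151, 200].
151 + (0.14689−0.13270)·(200−151)/(0.18189−0.13270) = 151 + 0.01419·49/0.04919 ≈ 165.14, so AQI = 165.
Sub-indices: CO→113, NO₂→79, SO₂→71, PM10→117, PM2.5→191, O₃→165. Ranked high→low: 191, 165, 117, 113, 79, 71. Second-highest sub-index = 165.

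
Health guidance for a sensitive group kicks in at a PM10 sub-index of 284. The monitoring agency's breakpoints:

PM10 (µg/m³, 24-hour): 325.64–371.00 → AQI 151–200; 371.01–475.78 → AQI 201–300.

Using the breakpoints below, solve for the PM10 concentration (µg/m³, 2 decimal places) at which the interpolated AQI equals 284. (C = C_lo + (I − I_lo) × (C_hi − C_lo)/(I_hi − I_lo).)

458.85

AQI 284 lies in the 201–300 band, which corresponds to 371.01–475.78 µg/m³.
C = 371.01 + (284−201)×(475.78−371.01)/(300−201) = 371.01 + 83×104.77/99 ≈ 458.8475 µg/m³ → 458.85 µg/m³ to 2 dp.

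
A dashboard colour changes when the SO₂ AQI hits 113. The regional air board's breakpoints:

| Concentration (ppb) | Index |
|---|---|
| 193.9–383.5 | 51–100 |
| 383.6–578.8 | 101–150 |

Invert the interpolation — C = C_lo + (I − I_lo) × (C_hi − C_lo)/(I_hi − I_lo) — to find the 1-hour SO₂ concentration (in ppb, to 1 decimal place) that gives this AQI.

AQI 113 lies in the 101–150 band, which corresponds to 383.6–578.8 ppb.
C = 383.6 + (113−101)×(578.8−383.6)/(150−101) = 383.6 + 12×195.2/49 ≈ 431.404 ppb → 431.4 ppb to 1 dp.

431.4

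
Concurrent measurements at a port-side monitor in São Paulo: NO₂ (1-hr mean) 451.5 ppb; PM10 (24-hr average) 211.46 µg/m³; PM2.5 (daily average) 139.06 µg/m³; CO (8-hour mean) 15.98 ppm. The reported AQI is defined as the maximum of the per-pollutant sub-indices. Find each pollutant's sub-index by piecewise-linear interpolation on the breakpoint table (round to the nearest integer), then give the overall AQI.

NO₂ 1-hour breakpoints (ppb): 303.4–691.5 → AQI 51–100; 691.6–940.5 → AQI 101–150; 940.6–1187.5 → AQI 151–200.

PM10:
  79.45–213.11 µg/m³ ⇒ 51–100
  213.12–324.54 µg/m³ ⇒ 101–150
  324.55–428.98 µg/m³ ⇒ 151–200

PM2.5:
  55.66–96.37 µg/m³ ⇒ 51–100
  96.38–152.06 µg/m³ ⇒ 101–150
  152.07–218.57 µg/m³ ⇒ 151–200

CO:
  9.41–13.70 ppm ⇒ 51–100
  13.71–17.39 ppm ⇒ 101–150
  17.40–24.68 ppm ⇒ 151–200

139

NO₂: row 303.4–691.5 (AQI 51–100). (100−51)·(451.5−303.4)/(691.5−303.4) + 51 = 49·148.1/388.1 + 51 ≈ 69.70 → 70.
PM10: 211.46 lies in 79.45–213.11, so I_lo=51, I_hi=100, C_lo=79.45, C_hi=213.11.
(100−51)/(213.11−79.45) × (211.46−79.45) + 51 = 49/133.66 × 132.01 + 51 ≈ 99.40 → 99.
PM2.5: 139.06 ∈ [96.38, 152.06] ↔ index [101, 150].
101 + (139.06−96.38)·(150−101)/(152.06−96.38) = 101 + 42.68·49/55.68 ≈ 138.56, so AQI = 139.
CO 15.98: bracket 13.71–17.39 → index 101–150; slope 49/3.68, offset 2.27.
AQI = 101 + 49/3.68·2.27 ≈ 131.23 ⇒ 131.
Sub-indices: NO₂→70, PM10→99, PM2.5→139, CO→131. Overall AQI = max = 139; dominant pollutant is PM2.5.
AQI 139: Unhealthy for Sensitive Groups.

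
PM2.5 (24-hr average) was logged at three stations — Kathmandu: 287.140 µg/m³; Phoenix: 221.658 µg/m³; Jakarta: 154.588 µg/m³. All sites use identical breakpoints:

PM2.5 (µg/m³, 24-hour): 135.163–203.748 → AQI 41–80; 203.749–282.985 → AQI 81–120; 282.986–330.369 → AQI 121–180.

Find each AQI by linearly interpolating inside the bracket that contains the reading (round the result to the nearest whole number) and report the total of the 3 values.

Kathmandu: row 282.986–330.369 (AQI 121–180). (180−121)·(287.140−282.986)/(330.369−282.986) + 121 = 59·4.154/47.383 + 121 ≈ 126.17 → 126.
Phoenix: row 203.749–282.985 (AQI 81–120). (120−81)·(221.658−203.749)/(282.985−203.749) + 81 = 39·17.909/79.236 + 81 ≈ 89.81 → 90.
Jakarta: 154.588 lies in 135.163–203.748, so I_lo=41, I_hi=80, C_lo=135.163, C_hi=203.748.
(80−41)/(203.748−135.163) × (154.588−135.163) + 41 = 39/68.585 × 19.425 + 41 ≈ 52.05 → 52.
AQIs: Kathmandu=126, Phoenix=90, Jakarta=52. Sum = 126 + 90 + 52 = 268.

268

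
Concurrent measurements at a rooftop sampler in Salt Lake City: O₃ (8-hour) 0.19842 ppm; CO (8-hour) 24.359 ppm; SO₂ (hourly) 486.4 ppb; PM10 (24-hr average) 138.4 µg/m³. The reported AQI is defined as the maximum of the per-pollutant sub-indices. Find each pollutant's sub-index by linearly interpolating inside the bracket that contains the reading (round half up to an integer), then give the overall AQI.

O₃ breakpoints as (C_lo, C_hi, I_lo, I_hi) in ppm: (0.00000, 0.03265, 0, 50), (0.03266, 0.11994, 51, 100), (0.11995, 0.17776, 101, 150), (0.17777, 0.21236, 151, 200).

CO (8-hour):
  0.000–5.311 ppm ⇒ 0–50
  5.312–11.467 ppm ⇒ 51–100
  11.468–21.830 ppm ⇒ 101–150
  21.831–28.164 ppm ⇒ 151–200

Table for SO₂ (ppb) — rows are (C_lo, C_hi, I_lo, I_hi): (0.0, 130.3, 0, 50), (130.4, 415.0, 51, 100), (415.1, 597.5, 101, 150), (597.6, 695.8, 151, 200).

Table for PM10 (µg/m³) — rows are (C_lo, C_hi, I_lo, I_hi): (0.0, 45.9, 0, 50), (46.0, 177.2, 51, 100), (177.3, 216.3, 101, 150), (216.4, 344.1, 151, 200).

180

O₃: 0.19842 lies in 0.17777–0.21236, so I_lo=151, I_hi=200, C_lo=0.17777, C_hi=0.21236.
(200−151)/(0.21236−0.17777) × (0.19842−0.17777) + 151 = 49/0.03459 × 0.02065 + 151 ≈ 180.25 → 180.
CO: 24.359 lies in 21.831–28.164, so I_lo=151, I_hi=200, C_lo=21.831, C_hi=28.164.
(200−151)/(28.164−21.831) × (24.359−21.831) + 151 = 49/6.333 × 2.528 + 151 ≈ 170.56 → 171.
SO₂: 486.4 ∈ [415.1, 597.5] ↔ index [101, 150].
101 + (486.4−415.1)·(150−101)/(597.5−415.1) = 101 + 71.3·49/182.4 ≈ 120.15, so AQI = 120.
PM10: 138.4 lies in 46.0–177.2, so I_lo=51, I_hi=100, C_lo=46.0, C_hi=177.2.
(100−51)/(177.2−46.0) × (138.4−46.0) + 51 = 49/131.2 × 92.4 + 51 ≈ 85.51 → 86.
Sub-indices: O₃→180, CO→171, SO₂→120, PM10→86. Overall AQI = max = 180; dominant pollutant is O₃.
AQI 180: Unhealthy.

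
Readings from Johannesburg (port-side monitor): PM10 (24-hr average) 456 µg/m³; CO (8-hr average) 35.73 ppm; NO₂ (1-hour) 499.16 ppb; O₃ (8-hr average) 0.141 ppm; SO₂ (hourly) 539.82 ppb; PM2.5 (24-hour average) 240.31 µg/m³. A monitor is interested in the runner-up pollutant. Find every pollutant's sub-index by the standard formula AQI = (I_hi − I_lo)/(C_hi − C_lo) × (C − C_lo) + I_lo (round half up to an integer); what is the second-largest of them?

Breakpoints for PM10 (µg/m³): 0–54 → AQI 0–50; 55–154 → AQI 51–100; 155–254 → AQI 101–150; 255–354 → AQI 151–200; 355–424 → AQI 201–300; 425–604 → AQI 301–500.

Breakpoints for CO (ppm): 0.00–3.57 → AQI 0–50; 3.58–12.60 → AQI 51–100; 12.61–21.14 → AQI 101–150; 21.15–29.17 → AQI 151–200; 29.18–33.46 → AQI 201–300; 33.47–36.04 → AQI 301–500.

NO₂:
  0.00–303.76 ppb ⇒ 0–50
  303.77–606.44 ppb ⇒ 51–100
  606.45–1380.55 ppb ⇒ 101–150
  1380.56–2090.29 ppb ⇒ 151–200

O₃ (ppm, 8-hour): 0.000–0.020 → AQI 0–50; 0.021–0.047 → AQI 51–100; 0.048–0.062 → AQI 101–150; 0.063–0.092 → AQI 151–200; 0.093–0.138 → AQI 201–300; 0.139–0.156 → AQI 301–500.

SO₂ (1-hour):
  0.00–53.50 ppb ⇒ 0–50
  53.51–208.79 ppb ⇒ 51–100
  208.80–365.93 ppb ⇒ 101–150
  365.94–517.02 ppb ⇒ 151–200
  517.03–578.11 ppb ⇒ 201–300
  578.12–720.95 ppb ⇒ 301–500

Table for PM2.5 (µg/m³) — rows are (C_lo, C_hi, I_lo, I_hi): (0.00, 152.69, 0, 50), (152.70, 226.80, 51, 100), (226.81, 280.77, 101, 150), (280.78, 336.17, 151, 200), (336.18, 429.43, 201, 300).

335

PM10 456: bracket 425–604 → index 301–500; slope 199/179, offset 31.
AQI = 301 + 199/179·31 ≈ 335.46 ⇒ 335.
CO: 35.73 lies in 33.47–36.04, so I_lo=301, I_hi=500, C_lo=33.47, C_hi=36.04.
(500−301)/(36.04−33.47) × (35.73−33.47) + 301 = 199/2.57 × 2.26 + 301 ≈ 476.00 → 476.
NO₂: row 303.77–606.44 (AQI 51–100). (100−51)·(499.16−303.77)/(606.44−303.77) + 51 = 49·195.39/302.67 + 51 ≈ 82.63 → 83.
O₃ 0.141: bracket 0.139–0.156 → index 301–500; slope 199/0.017, offset 0.002.
AQI = 301 + 199/0.017·0.002 ≈ 324.41 ⇒ 324.
SO₂: 539.82 lies in 517.03–578.11, so I_lo=201, I_hi=300, C_lo=517.03, C_hi=578.11.
(300−201)/(578.11−517.03) × (539.82−517.03) + 201 = 99/61.08 × 22.79 + 201 ≈ 237.94 → 238.
PM2.5: 240.31 lies in 226.81–280.77, so I_lo=101, I_hi=150, C_lo=226.81, C_hi=280.77.
(150−101)/(280.77−226.81) × (240.31−226.81) + 101 = 49/53.96 × 13.50 + 101 ≈ 113.26 → 113.
Sub-indices: PM10→335, CO→476, NO₂→83, O₃→324, SO₂→238, PM2.5→113. Ranked high→low: 476, 335, 324, 238, 113, 83. Second-highest sub-index = 335.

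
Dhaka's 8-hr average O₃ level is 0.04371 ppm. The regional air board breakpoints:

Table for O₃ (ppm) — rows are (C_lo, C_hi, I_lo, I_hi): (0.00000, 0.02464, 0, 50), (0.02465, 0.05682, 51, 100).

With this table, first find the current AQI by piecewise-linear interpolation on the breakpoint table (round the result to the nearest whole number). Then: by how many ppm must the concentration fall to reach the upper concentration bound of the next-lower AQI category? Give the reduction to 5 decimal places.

0.01907

O₃ 0.04371: bracket 0.02465–0.05682 → index 51–100; slope 49/0.03217, offset 0.01906.
AQI = 51 + 49/0.03217·0.01906 ≈ 80.03 ⇒ 80.
Current AQI 80 is in the Moderate range (51–100). The next-lower category tops out at AQI 50, whose upper concentration bound is 0.02464 ppm.
Reduction needed = 0.04371 − 0.02464 = 0.01907 ppm.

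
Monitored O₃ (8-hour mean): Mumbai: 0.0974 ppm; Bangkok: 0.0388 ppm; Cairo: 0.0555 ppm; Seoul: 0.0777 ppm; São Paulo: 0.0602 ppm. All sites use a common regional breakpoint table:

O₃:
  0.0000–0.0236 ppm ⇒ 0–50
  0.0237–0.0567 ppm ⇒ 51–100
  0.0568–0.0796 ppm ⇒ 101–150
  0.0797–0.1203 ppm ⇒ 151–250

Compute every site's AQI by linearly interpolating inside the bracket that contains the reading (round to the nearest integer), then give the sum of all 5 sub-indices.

Mumbai 0.0974: bracket 0.0797–0.1203 → index 151–250; slope 99/0.0406, offset 0.0177.
AQI = 151 + 99/0.0406·0.0177 ≈ 194.16 ⇒ 194.
Bangkok: 0.0388 lies in 0.0237–0.0567, so I_lo=51, I_hi=100, C_lo=0.0237, C_hi=0.0567.
(100−51)/(0.0567−0.0237) × (0.0388−0.0237) + 51 = 49/0.0330 × 0.0151 + 51 ≈ 73.42 → 73.
Cairo: 0.0555 lies in 0.0237–0.0567, so I_lo=51, I_hi=100, C_lo=0.0237, C_hi=0.0567.
(100−51)/(0.0567−0.0237) × (0.0555−0.0237) + 51 = 49/0.0330 × 0.0318 + 51 ≈ 98.22 → 98.
Seoul: row 0.0568–0.0796 (AQI 101–150). (150−101)·(0.0777−0.0568)/(0.0796−0.0568) + 101 = 49·0.0209/0.0228 + 101 ≈ 145.92 → 146.
São Paulo: 0.0602 lies in 0.0568–0.0796, so I_lo=101, I_hi=150, C_lo=0.0568, C_hi=0.0796.
(150−101)/(0.0796−0.0568) × (0.0602−0.0568) + 101 = 49/0.0228 × 0.0034 + 101 ≈ 108.31 → 108.
AQIs: Mumbai=194, Bangkok=73, Cairo=98, Seoul=146, São Paulo=108. Sum = 194 + 73 + 98 + 146 + 108 = 619.

619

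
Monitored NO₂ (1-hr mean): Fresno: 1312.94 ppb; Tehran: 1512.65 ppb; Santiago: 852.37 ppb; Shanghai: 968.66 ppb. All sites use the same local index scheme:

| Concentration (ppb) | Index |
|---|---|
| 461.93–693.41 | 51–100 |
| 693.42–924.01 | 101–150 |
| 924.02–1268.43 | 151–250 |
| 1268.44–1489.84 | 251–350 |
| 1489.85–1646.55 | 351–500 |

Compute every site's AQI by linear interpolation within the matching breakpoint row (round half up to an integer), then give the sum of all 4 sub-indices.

943

Fresno: row 1268.44–1489.84 (AQI 251–350). (350−251)·(1312.94−1268.44)/(1489.84−1268.44) + 251 = 99·44.50/221.40 + 251 ≈ 270.90 → 271.
Tehran: 1512.65 ∈ [1489.85, 1646.55] ↔ index [351, 500].
351 + (1512.65−1489.85)·(500−351)/(1646.55−1489.85) = 351 + 22.80·149/156.70 ≈ 372.68, so AQI = 373.
Santiago 852.37: bracket 693.42–924.01 → index 101–150; slope 49/230.59, offset 158.95.
AQI = 101 + 49/230.59·158.95 ≈ 134.78 ⇒ 135.
Shanghai 968.66: bracket 924.02–1268.43 → index 151–250; slope 99/344.41, offset 44.64.
AQI = 151 + 99/344.41·44.64 ≈ 163.83 ⇒ 164.
AQIs: Fresno=271, Tehran=373, Santiago=135, Shanghai=164. Sum = 271 + 373 + 135 + 164 = 943.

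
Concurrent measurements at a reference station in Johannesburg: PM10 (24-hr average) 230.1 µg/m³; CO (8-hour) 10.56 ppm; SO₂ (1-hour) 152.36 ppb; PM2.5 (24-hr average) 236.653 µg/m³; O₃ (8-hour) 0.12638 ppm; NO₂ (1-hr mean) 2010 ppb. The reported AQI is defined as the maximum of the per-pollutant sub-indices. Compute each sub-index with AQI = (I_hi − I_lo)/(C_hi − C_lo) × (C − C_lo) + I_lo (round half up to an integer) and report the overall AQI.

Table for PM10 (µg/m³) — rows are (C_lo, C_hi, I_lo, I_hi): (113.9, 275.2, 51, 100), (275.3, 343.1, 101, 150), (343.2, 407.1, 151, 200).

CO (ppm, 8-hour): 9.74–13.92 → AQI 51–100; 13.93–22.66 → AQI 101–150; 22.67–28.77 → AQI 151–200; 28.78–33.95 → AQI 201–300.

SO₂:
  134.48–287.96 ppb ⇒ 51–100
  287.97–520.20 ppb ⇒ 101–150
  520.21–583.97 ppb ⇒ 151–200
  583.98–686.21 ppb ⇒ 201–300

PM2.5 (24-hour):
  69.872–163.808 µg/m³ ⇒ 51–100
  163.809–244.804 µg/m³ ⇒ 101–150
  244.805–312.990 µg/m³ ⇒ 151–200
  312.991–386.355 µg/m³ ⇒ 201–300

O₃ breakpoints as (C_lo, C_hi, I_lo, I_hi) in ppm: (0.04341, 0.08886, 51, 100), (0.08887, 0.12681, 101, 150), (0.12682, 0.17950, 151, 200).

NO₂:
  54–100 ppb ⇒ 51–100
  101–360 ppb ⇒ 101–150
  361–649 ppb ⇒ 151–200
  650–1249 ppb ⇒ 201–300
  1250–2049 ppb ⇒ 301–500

PM10 230.1: bracket 113.9–275.2 → index 51–100; slope 49/161.3, offset 116.2.
AQI = 51 + 49/161.3·116.2 ≈ 86.30 ⇒ 86.
CO: 10.56 lies in 9.74–13.92, so I_lo=51, I_hi=100, C_lo=9.74, C_hi=13.92.
(100−51)/(13.92−9.74) × (10.56−9.74) + 51 = 49/4.18 × 0.82 + 51 ≈ 60.61 → 61.
SO₂: 152.36 ∈ [134.48, 287.96] ↔ index [51, 100].
51 + (152.36−134.48)·(100−51)/(287.96−134.48) = 51 + 17.88·49/153.48 ≈ 56.71, so AQI = 57.
PM2.5: 236.653 ∈ [163.809, 244.804] ↔ index [101, 150].
101 + (236.653−163.809)·(150−101)/(244.804−163.809) = 101 + 72.844·49/80.995 ≈ 145.07, so AQI = 145.
O₃: 0.12638 lies in 0.08887–0.12681, so I_lo=101, I_hi=150, C_lo=0.08887, C_hi=0.12681.
(150−101)/(0.12681−0.08887) × (0.12638−0.08887) + 101 = 49/0.03794 × 0.03751 + 101 ≈ 149.44 → 149.
NO₂: 2010 lies in 1250–2049, so I_lo=301, I_hi=500, C_lo=1250, C_hi=2049.
(500−301)/(2049−1250) × (2010−1250) + 301 = 199/799 × 760 + 301 ≈ 490.29 → 490.
Sub-indices: PM10→86, CO→61, SO₂→57, PM2.5→145, O₃→149, NO₂→490. Overall AQI = max = 490; dominant pollutant is NO₂.
AQI 490: Hazardous.

490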